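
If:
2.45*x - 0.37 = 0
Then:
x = 0.15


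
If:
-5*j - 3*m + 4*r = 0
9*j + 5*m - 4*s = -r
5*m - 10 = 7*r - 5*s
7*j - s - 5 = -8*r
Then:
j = -175/1306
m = 1985/1306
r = 635/653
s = 2405/1306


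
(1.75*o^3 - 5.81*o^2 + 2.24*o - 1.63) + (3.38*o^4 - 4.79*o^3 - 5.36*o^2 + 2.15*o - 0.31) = 3.38*o^4 - 3.04*o^3 - 11.17*o^2 + 4.39*o - 1.94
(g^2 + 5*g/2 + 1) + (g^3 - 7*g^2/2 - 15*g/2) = g^3 - 5*g^2/2 - 5*g + 1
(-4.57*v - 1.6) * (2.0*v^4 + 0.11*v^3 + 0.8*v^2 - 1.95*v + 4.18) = -9.14*v^5 - 3.7027*v^4 - 3.832*v^3 + 7.6315*v^2 - 15.9826*v - 6.688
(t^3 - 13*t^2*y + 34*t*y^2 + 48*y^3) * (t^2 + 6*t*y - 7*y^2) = t^5 - 7*t^4*y - 51*t^3*y^2 + 343*t^2*y^3 + 50*t*y^4 - 336*y^5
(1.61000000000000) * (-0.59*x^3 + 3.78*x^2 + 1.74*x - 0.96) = -0.9499*x^3 + 6.0858*x^2 + 2.8014*x - 1.5456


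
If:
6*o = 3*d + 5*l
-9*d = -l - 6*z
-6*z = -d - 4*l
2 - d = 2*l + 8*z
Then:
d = 30/211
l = 48/211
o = 55/211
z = 37/211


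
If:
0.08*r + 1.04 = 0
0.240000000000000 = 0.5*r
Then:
No Solution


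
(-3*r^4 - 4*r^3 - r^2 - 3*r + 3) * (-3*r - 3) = 9*r^5 + 21*r^4 + 15*r^3 + 12*r^2 - 9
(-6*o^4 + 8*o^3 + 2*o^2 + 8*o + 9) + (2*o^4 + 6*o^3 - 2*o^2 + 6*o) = -4*o^4 + 14*o^3 + 14*o + 9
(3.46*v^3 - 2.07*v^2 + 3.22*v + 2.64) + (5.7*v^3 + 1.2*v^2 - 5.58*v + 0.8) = 9.16*v^3 - 0.87*v^2 - 2.36*v + 3.44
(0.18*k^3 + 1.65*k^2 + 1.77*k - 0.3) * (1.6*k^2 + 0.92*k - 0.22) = 0.288*k^5 + 2.8056*k^4 + 4.3104*k^3 + 0.7854*k^2 - 0.6654*k + 0.066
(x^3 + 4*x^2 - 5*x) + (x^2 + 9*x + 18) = x^3 + 5*x^2 + 4*x + 18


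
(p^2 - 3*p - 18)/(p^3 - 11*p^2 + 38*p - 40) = (p^2 - 3*p - 18)/(p^3 - 11*p^2 + 38*p - 40)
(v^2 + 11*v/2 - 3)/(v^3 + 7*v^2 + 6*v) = (v - 1/2)/(v*(v + 1))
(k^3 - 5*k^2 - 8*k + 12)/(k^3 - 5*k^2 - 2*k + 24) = (k^2 - 7*k + 6)/(k^2 - 7*k + 12)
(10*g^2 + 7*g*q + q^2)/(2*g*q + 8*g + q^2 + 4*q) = (5*g + q)/(q + 4)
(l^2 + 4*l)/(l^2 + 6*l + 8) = l/(l + 2)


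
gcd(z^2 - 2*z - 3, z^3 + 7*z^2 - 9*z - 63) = z - 3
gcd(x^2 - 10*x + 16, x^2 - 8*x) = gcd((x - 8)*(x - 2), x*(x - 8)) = x - 8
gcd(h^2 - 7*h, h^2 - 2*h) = h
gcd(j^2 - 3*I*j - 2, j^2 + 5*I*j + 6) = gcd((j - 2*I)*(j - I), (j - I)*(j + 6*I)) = j - I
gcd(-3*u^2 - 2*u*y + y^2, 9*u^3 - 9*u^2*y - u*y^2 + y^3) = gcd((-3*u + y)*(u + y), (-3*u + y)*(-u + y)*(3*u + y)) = -3*u + y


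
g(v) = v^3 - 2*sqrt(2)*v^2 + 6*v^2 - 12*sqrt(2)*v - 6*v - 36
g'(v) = 3*v^2 - 4*sqrt(2)*v + 12*v - 12*sqrt(2) - 6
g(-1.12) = -7.70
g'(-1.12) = -26.31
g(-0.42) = -25.87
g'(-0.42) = -25.11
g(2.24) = -60.30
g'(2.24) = 6.29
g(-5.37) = 23.96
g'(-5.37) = 29.48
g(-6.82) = -49.04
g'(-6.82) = 73.31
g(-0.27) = -29.59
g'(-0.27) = -24.46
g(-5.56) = 17.88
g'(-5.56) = 34.50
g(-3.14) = 36.44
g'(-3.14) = -13.31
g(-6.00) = 0.00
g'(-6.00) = 46.97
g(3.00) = -49.37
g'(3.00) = 23.06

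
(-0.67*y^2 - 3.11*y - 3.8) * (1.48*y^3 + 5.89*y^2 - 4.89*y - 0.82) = -0.9916*y^5 - 8.5491*y^4 - 20.6656*y^3 - 6.6247*y^2 + 21.1322*y + 3.116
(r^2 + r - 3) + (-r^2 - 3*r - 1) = -2*r - 4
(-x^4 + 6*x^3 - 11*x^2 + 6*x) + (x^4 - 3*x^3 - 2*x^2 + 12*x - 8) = 3*x^3 - 13*x^2 + 18*x - 8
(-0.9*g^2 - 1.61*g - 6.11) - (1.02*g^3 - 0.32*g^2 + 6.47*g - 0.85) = -1.02*g^3 - 0.58*g^2 - 8.08*g - 5.26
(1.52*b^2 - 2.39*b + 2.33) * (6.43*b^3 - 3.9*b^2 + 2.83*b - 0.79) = 9.7736*b^5 - 21.2957*b^4 + 28.6045*b^3 - 17.0515*b^2 + 8.482*b - 1.8407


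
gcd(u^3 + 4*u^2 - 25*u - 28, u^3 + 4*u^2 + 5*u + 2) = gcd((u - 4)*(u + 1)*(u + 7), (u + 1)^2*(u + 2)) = u + 1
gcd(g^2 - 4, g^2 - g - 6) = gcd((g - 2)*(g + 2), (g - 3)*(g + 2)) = g + 2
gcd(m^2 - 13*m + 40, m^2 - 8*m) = m - 8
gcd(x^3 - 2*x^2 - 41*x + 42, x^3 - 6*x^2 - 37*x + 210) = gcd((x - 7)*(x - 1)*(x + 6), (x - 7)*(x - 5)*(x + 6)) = x^2 - x - 42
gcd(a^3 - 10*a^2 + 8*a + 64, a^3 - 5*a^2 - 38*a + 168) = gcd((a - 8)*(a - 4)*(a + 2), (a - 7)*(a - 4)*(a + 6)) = a - 4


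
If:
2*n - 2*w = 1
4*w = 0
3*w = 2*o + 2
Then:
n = 1/2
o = -1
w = 0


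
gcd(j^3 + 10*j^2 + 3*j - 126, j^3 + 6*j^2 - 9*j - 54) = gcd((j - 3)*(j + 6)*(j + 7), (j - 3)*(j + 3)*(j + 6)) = j^2 + 3*j - 18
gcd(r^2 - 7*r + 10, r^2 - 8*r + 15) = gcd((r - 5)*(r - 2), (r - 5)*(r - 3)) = r - 5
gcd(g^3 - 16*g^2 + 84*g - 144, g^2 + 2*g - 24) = g - 4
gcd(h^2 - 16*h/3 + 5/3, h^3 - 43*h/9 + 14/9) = h - 1/3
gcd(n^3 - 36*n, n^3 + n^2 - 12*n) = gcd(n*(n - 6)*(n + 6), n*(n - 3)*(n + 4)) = n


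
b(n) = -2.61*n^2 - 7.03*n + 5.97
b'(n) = -5.22*n - 7.03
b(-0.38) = 8.26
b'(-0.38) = -5.05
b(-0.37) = 8.21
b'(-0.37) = -5.10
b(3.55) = -51.88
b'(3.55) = -25.56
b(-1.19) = 10.64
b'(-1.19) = -0.82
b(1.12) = -5.18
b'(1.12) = -12.88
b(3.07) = -40.21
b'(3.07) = -23.06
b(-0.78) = 9.87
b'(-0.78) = -2.96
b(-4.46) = -14.59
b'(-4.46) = 16.25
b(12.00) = -454.23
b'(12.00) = -69.67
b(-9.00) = -142.17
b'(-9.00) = 39.95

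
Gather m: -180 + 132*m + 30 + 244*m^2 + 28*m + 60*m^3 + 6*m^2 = 60*m^3 + 250*m^2 + 160*m - 150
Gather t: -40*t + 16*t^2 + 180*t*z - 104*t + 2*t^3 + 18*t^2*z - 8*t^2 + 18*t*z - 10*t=2*t^3 + t^2*(18*z + 8) + t*(198*z - 154)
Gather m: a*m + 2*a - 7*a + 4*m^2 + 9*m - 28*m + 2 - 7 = -5*a + 4*m^2 + m*(a - 19) - 5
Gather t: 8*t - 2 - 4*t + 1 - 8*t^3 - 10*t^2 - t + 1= -8*t^3 - 10*t^2 + 3*t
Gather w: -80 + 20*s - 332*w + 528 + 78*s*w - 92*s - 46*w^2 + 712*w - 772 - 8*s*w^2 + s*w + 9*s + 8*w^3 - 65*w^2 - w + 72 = -63*s + 8*w^3 + w^2*(-8*s - 111) + w*(79*s + 379) - 252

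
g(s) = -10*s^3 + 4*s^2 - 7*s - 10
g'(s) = -30*s^2 + 8*s - 7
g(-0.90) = 6.83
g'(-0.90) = -38.50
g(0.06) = -10.41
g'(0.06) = -6.63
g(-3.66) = 559.48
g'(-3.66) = -438.15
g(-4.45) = 981.57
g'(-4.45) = -636.68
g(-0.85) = 4.98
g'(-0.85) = -35.48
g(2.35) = -134.14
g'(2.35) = -153.88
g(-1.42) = 36.64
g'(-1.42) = -78.85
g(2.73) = -202.76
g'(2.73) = -208.75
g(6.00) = -2068.00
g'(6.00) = -1039.00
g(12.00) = -16798.00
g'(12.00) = -4231.00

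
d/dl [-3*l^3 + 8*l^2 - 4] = l*(16 - 9*l)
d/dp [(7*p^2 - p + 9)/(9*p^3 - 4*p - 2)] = ((1 - 14*p)*(-9*p^3 + 4*p + 2) - (27*p^2 - 4)*(7*p^2 - p + 9))/(-9*p^3 + 4*p + 2)^2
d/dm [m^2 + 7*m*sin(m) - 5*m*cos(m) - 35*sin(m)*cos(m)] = 5*m*sin(m) + 7*m*cos(m) + 2*m + 7*sin(m) - 5*cos(m) - 35*cos(2*m)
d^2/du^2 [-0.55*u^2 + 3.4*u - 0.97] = -1.10000000000000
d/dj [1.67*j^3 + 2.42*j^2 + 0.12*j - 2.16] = 5.01*j^2 + 4.84*j + 0.12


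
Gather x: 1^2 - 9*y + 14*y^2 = 14*y^2 - 9*y + 1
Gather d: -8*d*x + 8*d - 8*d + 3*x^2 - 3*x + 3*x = -8*d*x + 3*x^2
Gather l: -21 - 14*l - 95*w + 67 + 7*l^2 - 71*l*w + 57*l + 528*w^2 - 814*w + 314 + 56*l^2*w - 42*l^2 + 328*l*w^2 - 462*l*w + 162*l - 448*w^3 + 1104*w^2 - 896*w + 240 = l^2*(56*w - 35) + l*(328*w^2 - 533*w + 205) - 448*w^3 + 1632*w^2 - 1805*w + 600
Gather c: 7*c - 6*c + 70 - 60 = c + 10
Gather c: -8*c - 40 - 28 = -8*c - 68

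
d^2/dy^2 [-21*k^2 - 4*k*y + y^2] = 2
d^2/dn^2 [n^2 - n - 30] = 2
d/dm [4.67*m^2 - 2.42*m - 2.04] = 9.34*m - 2.42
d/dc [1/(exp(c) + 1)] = -1/(4*cosh(c/2)^2)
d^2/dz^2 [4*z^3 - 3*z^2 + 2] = 24*z - 6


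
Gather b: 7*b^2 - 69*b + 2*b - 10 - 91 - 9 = 7*b^2 - 67*b - 110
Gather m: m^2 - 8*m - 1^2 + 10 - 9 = m^2 - 8*m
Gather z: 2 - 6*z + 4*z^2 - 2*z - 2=4*z^2 - 8*z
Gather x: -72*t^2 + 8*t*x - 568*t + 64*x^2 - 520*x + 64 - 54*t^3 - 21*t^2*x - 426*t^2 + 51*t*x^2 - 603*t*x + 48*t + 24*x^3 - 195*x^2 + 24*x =-54*t^3 - 498*t^2 - 520*t + 24*x^3 + x^2*(51*t - 131) + x*(-21*t^2 - 595*t - 496) + 64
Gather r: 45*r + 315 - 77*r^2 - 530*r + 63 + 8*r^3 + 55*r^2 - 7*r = 8*r^3 - 22*r^2 - 492*r + 378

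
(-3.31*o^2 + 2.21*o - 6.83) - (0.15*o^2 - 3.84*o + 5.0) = -3.46*o^2 + 6.05*o - 11.83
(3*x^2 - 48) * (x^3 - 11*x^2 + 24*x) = 3*x^5 - 33*x^4 + 24*x^3 + 528*x^2 - 1152*x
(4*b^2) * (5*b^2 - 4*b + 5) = 20*b^4 - 16*b^3 + 20*b^2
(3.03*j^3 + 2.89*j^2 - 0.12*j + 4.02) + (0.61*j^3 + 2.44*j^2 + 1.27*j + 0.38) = 3.64*j^3 + 5.33*j^2 + 1.15*j + 4.4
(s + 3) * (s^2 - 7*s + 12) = s^3 - 4*s^2 - 9*s + 36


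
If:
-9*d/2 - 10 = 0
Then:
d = -20/9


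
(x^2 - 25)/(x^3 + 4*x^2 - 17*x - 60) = (x - 5)/(x^2 - x - 12)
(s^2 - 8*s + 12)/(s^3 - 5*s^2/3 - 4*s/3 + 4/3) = 3*(s - 6)/(3*s^2 + s - 2)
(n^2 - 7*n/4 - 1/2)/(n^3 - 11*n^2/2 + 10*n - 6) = (4*n + 1)/(2*(2*n^2 - 7*n + 6))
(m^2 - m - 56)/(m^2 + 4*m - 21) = (m - 8)/(m - 3)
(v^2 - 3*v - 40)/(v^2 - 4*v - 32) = (v + 5)/(v + 4)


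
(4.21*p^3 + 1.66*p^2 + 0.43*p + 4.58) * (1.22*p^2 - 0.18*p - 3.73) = 5.1362*p^5 + 1.2674*p^4 - 15.4775*p^3 - 0.6816*p^2 - 2.4283*p - 17.0834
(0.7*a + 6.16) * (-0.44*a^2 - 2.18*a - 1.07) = -0.308*a^3 - 4.2364*a^2 - 14.1778*a - 6.5912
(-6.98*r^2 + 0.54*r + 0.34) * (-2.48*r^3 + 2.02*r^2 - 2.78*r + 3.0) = 17.3104*r^5 - 15.4388*r^4 + 19.652*r^3 - 21.7544*r^2 + 0.6748*r + 1.02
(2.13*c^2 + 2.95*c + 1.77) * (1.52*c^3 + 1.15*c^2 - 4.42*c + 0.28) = 3.2376*c^5 + 6.9335*c^4 - 3.3317*c^3 - 10.4071*c^2 - 6.9974*c + 0.4956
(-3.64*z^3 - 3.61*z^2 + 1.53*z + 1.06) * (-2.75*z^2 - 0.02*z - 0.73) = 10.01*z^5 + 10.0003*z^4 - 1.4781*z^3 - 0.3103*z^2 - 1.1381*z - 0.7738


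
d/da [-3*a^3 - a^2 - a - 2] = -9*a^2 - 2*a - 1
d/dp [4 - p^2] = -2*p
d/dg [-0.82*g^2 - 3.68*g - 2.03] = -1.64*g - 3.68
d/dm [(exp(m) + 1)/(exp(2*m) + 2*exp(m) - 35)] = (-2*(exp(m) + 1)^2 + exp(2*m) + 2*exp(m) - 35)*exp(m)/(exp(2*m) + 2*exp(m) - 35)^2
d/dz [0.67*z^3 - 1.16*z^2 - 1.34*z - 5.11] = 2.01*z^2 - 2.32*z - 1.34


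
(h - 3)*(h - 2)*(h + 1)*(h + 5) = h^4 + h^3 - 19*h^2 + 11*h + 30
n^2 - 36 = (n - 6)*(n + 6)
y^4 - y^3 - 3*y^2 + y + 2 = (y - 2)*(y - 1)*(y + 1)^2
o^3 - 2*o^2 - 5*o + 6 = (o - 3)*(o - 1)*(o + 2)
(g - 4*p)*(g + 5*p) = g^2 + g*p - 20*p^2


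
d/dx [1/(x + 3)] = -1/(x + 3)^2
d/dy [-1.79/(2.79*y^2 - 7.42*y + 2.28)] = (9.9882*y - 13.2818)/(2.79*y^2 - 7.42*y + 2.28)^2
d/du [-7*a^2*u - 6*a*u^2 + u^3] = -7*a^2 - 12*a*u + 3*u^2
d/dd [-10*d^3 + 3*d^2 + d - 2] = -30*d^2 + 6*d + 1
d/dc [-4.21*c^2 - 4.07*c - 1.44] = -8.42*c - 4.07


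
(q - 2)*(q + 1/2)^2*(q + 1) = q^4 - 11*q^2/4 - 9*q/4 - 1/2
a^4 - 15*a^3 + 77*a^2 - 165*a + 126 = (a - 7)*(a - 3)^2*(a - 2)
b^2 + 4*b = b*(b + 4)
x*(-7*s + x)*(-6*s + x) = 42*s^2*x - 13*s*x^2 + x^3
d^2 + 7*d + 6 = (d + 1)*(d + 6)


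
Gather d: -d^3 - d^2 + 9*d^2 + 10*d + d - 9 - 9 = -d^3 + 8*d^2 + 11*d - 18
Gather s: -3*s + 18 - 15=3 - 3*s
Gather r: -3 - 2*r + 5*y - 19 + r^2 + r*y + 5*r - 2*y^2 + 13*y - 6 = r^2 + r*(y + 3) - 2*y^2 + 18*y - 28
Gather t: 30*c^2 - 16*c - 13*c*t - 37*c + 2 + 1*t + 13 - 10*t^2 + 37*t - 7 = 30*c^2 - 53*c - 10*t^2 + t*(38 - 13*c) + 8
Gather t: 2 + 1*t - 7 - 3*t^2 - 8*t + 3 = -3*t^2 - 7*t - 2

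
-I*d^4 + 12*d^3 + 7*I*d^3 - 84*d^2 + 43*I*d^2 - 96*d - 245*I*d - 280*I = (d - 8)*(d + 5*I)*(d + 7*I)*(-I*d - I)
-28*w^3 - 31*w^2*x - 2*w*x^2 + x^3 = (-7*w + x)*(w + x)*(4*w + x)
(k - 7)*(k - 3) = k^2 - 10*k + 21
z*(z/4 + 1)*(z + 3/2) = z^3/4 + 11*z^2/8 + 3*z/2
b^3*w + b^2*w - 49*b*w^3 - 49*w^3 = (b - 7*w)*(b + 7*w)*(b*w + w)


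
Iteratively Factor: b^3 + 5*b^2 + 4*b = (b + 4)*(b^2 + b) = b*(b + 4)*(b + 1)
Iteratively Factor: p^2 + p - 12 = (p - 3)*(p + 4)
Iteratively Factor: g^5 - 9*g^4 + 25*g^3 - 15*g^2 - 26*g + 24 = (g - 4)*(g^4 - 5*g^3 + 5*g^2 + 5*g - 6) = (g - 4)*(g - 3)*(g^3 - 2*g^2 - g + 2) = (g - 4)*(g - 3)*(g - 1)*(g^2 - g - 2) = (g - 4)*(g - 3)*(g - 2)*(g - 1)*(g + 1)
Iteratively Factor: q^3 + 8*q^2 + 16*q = (q)*(q^2 + 8*q + 16) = q*(q + 4)*(q + 4)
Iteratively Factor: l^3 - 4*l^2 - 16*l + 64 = (l + 4)*(l^2 - 8*l + 16) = (l - 4)*(l + 4)*(l - 4)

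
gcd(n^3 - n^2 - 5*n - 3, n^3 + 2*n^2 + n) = n^2 + 2*n + 1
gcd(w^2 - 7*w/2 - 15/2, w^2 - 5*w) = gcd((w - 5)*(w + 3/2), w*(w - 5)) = w - 5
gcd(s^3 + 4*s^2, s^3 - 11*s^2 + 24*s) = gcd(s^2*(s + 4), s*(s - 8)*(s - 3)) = s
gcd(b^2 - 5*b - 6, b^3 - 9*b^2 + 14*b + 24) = b^2 - 5*b - 6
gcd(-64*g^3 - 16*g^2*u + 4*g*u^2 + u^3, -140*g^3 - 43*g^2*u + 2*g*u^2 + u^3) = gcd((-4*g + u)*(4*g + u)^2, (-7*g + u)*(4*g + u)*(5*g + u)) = 4*g + u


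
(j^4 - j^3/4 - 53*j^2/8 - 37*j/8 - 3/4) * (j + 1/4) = j^5 - 107*j^3/16 - 201*j^2/32 - 61*j/32 - 3/16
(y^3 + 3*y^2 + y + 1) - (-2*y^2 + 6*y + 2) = y^3 + 5*y^2 - 5*y - 1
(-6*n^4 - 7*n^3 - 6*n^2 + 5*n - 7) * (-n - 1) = 6*n^5 + 13*n^4 + 13*n^3 + n^2 + 2*n + 7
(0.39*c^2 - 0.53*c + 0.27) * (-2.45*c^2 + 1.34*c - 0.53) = -0.9555*c^4 + 1.8211*c^3 - 1.5784*c^2 + 0.6427*c - 0.1431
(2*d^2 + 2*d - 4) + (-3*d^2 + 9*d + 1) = -d^2 + 11*d - 3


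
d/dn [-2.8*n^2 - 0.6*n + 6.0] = -5.6*n - 0.6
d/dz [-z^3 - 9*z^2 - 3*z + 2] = -3*z^2 - 18*z - 3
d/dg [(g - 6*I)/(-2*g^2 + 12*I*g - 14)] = (g^2 - 12*I*g - 43)/(2*(g^4 - 12*I*g^3 - 22*g^2 - 84*I*g + 49))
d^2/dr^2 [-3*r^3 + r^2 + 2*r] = 2 - 18*r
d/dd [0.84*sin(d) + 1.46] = 0.84*cos(d)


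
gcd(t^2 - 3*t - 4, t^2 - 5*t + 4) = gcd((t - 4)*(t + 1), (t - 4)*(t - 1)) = t - 4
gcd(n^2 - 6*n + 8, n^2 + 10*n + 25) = 1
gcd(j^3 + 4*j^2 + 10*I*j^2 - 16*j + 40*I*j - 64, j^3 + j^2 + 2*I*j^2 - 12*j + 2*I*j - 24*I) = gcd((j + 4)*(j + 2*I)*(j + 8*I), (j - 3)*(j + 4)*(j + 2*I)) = j^2 + j*(4 + 2*I) + 8*I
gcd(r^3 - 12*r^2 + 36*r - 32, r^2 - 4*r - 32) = r - 8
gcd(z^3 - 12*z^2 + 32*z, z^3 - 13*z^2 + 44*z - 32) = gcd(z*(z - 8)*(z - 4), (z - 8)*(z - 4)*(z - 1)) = z^2 - 12*z + 32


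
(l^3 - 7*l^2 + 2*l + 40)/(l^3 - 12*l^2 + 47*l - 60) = (l + 2)/(l - 3)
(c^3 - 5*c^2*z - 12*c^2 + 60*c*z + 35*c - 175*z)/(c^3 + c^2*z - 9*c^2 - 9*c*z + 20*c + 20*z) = (c^2 - 5*c*z - 7*c + 35*z)/(c^2 + c*z - 4*c - 4*z)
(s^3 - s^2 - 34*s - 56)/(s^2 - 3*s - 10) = (s^2 - 3*s - 28)/(s - 5)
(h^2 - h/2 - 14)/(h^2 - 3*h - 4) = (h + 7/2)/(h + 1)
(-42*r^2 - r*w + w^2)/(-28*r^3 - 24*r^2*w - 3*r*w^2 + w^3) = (6*r + w)/(4*r^2 + 4*r*w + w^2)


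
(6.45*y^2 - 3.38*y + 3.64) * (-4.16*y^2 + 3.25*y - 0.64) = -26.832*y^4 + 35.0233*y^3 - 30.2554*y^2 + 13.9932*y - 2.3296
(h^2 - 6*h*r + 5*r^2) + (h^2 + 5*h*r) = 2*h^2 - h*r + 5*r^2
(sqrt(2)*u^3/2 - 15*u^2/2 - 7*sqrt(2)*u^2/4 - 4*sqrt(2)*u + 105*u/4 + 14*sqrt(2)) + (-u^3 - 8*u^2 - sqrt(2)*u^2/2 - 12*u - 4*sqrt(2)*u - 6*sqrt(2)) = -u^3 + sqrt(2)*u^3/2 - 31*u^2/2 - 9*sqrt(2)*u^2/4 - 8*sqrt(2)*u + 57*u/4 + 8*sqrt(2)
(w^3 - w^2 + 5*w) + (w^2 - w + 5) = w^3 + 4*w + 5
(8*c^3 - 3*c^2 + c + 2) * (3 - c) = -8*c^4 + 27*c^3 - 10*c^2 + c + 6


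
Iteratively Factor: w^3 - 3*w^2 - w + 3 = (w + 1)*(w^2 - 4*w + 3) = (w - 3)*(w + 1)*(w - 1)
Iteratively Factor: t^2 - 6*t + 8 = (t - 4)*(t - 2)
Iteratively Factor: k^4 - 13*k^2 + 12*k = (k - 1)*(k^3 + k^2 - 12*k) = (k - 3)*(k - 1)*(k^2 + 4*k) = k*(k - 3)*(k - 1)*(k + 4)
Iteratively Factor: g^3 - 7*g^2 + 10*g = (g)*(g^2 - 7*g + 10) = g*(g - 2)*(g - 5)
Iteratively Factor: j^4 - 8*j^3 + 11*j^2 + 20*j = (j + 1)*(j^3 - 9*j^2 + 20*j) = (j - 5)*(j + 1)*(j^2 - 4*j) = (j - 5)*(j - 4)*(j + 1)*(j)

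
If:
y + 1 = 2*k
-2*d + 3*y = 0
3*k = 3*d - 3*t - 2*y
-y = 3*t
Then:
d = 9/8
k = 7/8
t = -1/4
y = 3/4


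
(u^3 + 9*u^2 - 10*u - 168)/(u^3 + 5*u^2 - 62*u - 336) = (u - 4)/(u - 8)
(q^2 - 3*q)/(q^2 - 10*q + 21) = q/(q - 7)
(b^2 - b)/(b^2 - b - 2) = b*(1 - b)/(-b^2 + b + 2)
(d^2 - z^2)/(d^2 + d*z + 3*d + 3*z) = (d - z)/(d + 3)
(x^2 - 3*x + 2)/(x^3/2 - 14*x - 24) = 2*(-x^2 + 3*x - 2)/(-x^3 + 28*x + 48)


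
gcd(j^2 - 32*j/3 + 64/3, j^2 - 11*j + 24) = j - 8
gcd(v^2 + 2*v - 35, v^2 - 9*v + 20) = v - 5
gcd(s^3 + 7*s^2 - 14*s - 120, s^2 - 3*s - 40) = s + 5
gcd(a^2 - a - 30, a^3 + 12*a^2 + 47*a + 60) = a + 5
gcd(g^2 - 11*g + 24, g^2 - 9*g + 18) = g - 3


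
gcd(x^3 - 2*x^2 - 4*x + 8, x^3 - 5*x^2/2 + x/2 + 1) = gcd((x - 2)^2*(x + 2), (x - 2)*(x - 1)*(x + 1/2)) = x - 2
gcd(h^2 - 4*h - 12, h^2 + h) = 1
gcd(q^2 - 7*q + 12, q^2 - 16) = q - 4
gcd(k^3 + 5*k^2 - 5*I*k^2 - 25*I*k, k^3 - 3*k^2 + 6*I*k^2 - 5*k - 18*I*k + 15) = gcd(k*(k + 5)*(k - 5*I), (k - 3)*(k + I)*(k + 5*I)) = 1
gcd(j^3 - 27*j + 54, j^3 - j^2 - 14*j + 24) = j - 3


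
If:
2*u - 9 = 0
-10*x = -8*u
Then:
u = 9/2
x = 18/5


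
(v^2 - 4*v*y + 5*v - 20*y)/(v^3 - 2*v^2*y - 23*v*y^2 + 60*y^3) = (-v - 5)/(-v^2 - 2*v*y + 15*y^2)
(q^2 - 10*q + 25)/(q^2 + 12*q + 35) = (q^2 - 10*q + 25)/(q^2 + 12*q + 35)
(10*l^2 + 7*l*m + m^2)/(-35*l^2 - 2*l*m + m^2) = (-2*l - m)/(7*l - m)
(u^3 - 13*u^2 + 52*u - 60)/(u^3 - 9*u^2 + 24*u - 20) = (u - 6)/(u - 2)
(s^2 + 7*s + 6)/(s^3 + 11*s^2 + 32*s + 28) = (s^2 + 7*s + 6)/(s^3 + 11*s^2 + 32*s + 28)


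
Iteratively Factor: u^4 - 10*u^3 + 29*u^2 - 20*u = (u - 4)*(u^3 - 6*u^2 + 5*u) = (u - 4)*(u - 1)*(u^2 - 5*u) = (u - 5)*(u - 4)*(u - 1)*(u)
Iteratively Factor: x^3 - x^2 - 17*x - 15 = (x + 3)*(x^2 - 4*x - 5) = (x + 1)*(x + 3)*(x - 5)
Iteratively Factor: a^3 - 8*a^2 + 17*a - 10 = (a - 1)*(a^2 - 7*a + 10) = (a - 5)*(a - 1)*(a - 2)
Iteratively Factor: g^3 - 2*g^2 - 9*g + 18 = (g + 3)*(g^2 - 5*g + 6) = (g - 3)*(g + 3)*(g - 2)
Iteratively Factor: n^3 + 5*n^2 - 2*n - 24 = (n + 3)*(n^2 + 2*n - 8) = (n + 3)*(n + 4)*(n - 2)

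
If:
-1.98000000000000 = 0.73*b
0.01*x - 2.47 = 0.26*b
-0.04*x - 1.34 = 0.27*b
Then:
No Solution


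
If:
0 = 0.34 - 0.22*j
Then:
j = 1.55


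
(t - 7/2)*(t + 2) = t^2 - 3*t/2 - 7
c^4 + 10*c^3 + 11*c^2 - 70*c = c*(c - 2)*(c + 5)*(c + 7)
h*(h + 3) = h^2 + 3*h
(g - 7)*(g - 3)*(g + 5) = g^3 - 5*g^2 - 29*g + 105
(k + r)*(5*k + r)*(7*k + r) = 35*k^3 + 47*k^2*r + 13*k*r^2 + r^3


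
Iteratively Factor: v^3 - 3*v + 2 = (v - 1)*(v^2 + v - 2) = (v - 1)*(v + 2)*(v - 1)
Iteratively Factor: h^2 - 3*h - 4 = (h - 4)*(h + 1)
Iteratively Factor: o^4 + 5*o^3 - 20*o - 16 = (o - 2)*(o^3 + 7*o^2 + 14*o + 8) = (o - 2)*(o + 4)*(o^2 + 3*o + 2) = (o - 2)*(o + 2)*(o + 4)*(o + 1)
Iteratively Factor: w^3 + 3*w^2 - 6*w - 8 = (w + 4)*(w^2 - w - 2) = (w + 1)*(w + 4)*(w - 2)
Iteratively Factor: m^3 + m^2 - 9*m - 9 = (m + 3)*(m^2 - 2*m - 3) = (m - 3)*(m + 3)*(m + 1)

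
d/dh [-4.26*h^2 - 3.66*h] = -8.52*h - 3.66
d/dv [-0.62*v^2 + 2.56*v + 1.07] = 2.56 - 1.24*v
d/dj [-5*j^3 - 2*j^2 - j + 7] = -15*j^2 - 4*j - 1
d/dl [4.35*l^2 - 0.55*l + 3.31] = 8.7*l - 0.55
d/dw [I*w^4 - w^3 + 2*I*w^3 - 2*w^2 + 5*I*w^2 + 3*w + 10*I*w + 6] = 4*I*w^3 + w^2*(-3 + 6*I) + w*(-4 + 10*I) + 3 + 10*I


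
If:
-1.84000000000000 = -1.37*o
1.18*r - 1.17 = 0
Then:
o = 1.34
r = 0.99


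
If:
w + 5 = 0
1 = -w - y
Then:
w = -5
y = 4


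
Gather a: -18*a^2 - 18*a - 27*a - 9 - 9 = -18*a^2 - 45*a - 18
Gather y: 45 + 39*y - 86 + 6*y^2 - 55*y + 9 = 6*y^2 - 16*y - 32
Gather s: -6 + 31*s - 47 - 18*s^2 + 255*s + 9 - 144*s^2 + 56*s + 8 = -162*s^2 + 342*s - 36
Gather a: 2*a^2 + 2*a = 2*a^2 + 2*a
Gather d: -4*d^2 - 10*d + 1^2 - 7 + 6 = -4*d^2 - 10*d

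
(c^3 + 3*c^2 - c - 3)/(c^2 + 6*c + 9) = (c^2 - 1)/(c + 3)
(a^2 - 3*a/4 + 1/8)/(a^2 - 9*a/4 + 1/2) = (a - 1/2)/(a - 2)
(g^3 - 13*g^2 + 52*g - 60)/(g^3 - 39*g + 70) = (g - 6)/(g + 7)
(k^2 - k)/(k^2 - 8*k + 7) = k/(k - 7)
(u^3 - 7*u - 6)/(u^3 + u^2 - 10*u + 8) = (u^3 - 7*u - 6)/(u^3 + u^2 - 10*u + 8)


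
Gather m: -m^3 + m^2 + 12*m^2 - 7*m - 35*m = -m^3 + 13*m^2 - 42*m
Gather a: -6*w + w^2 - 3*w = w^2 - 9*w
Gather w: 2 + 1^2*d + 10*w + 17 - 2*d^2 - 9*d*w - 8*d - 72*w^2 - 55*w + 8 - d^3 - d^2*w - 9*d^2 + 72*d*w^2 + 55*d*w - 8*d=-d^3 - 11*d^2 - 15*d + w^2*(72*d - 72) + w*(-d^2 + 46*d - 45) + 27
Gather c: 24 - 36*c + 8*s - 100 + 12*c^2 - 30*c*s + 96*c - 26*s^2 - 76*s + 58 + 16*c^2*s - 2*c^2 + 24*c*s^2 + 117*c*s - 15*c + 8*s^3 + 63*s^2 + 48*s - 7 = c^2*(16*s + 10) + c*(24*s^2 + 87*s + 45) + 8*s^3 + 37*s^2 - 20*s - 25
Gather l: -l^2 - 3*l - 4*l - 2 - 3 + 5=-l^2 - 7*l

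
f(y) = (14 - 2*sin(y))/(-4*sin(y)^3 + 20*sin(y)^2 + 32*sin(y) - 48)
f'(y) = (14 - 2*sin(y))*(12*sin(y)^2*cos(y) - 40*sin(y)*cos(y) - 32*cos(y))/(-4*sin(y)^3 + 20*sin(y)^2 + 32*sin(y) - 48)^2 - 2*cos(y)/(-4*sin(y)^3 + 20*sin(y)^2 + 32*sin(y) - 48) = (-sin(y)^3 + 13*sin(y)^2 - 35*sin(y) - 22)*cos(y)/((sin(y) - 6)^2*(sin(y) - 1)^2*(sin(y) + 2)^2)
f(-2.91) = -0.27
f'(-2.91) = 0.07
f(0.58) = -0.51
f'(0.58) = -0.79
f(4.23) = -0.27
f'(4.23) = -0.04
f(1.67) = -40.74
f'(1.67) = 819.42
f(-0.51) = -0.26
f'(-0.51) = -0.01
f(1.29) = -5.17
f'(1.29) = -36.13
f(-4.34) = -2.98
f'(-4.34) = 15.48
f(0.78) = -0.74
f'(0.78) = -1.60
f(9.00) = -0.42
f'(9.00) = 0.50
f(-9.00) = -0.26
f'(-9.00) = 0.02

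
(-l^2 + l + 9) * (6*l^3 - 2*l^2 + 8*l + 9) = -6*l^5 + 8*l^4 + 44*l^3 - 19*l^2 + 81*l + 81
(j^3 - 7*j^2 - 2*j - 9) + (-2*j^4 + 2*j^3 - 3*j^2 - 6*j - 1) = -2*j^4 + 3*j^3 - 10*j^2 - 8*j - 10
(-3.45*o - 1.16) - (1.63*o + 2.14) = -5.08*o - 3.3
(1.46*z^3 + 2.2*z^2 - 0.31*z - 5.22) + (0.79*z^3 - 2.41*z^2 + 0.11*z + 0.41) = 2.25*z^3 - 0.21*z^2 - 0.2*z - 4.81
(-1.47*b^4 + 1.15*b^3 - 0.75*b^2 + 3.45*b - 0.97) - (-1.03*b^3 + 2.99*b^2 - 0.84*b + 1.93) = -1.47*b^4 + 2.18*b^3 - 3.74*b^2 + 4.29*b - 2.9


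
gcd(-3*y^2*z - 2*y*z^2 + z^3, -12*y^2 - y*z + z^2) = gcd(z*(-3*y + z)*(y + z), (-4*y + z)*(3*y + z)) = 1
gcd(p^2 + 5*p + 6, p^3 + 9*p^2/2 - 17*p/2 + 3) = 1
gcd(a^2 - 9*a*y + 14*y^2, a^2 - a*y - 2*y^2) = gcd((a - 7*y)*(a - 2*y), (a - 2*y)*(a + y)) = -a + 2*y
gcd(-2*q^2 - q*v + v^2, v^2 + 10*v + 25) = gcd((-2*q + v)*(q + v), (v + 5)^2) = 1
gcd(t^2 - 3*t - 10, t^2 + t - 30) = t - 5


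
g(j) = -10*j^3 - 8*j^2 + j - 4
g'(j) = -30*j^2 - 16*j + 1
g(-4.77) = 894.52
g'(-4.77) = -605.27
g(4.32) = -955.19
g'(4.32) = -627.99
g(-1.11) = -1.29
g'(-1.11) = -18.20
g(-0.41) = -5.07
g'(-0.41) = 2.52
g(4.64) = -1170.57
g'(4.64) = -719.13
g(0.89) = -16.50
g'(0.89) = -37.00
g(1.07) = -24.34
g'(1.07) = -50.47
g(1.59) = -62.83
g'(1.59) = -100.28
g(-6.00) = 1862.00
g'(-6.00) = -983.00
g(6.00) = -2446.00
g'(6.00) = -1175.00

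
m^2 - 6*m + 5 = (m - 5)*(m - 1)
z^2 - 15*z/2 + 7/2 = (z - 7)*(z - 1/2)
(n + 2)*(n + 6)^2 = n^3 + 14*n^2 + 60*n + 72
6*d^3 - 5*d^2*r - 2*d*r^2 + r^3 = (-3*d + r)*(-d + r)*(2*d + r)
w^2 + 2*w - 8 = (w - 2)*(w + 4)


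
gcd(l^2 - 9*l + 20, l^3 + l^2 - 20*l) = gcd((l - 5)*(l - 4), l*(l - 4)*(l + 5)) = l - 4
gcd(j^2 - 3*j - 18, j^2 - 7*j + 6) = j - 6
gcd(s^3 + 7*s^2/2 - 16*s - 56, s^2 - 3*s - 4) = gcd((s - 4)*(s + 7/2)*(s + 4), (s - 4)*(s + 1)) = s - 4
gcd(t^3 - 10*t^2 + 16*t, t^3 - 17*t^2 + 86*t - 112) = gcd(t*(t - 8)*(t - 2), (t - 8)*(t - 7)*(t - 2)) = t^2 - 10*t + 16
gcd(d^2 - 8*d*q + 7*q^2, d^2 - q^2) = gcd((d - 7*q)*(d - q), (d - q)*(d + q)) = -d + q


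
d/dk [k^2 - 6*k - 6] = 2*k - 6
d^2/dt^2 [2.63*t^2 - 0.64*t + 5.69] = 5.26000000000000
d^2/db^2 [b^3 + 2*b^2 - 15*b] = 6*b + 4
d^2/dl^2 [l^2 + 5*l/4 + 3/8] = 2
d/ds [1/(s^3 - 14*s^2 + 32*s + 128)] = (-3*s^2 + 28*s - 32)/(s^3 - 14*s^2 + 32*s + 128)^2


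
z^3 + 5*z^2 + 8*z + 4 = (z + 1)*(z + 2)^2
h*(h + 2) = h^2 + 2*h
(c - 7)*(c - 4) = c^2 - 11*c + 28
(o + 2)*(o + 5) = o^2 + 7*o + 10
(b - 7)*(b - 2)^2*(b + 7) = b^4 - 4*b^3 - 45*b^2 + 196*b - 196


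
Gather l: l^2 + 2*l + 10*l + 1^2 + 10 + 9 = l^2 + 12*l + 20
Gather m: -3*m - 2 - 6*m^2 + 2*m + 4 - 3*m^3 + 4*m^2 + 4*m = -3*m^3 - 2*m^2 + 3*m + 2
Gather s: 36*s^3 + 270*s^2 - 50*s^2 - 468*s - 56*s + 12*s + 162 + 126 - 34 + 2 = 36*s^3 + 220*s^2 - 512*s + 256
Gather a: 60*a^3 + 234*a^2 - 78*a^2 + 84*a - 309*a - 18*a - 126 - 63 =60*a^3 + 156*a^2 - 243*a - 189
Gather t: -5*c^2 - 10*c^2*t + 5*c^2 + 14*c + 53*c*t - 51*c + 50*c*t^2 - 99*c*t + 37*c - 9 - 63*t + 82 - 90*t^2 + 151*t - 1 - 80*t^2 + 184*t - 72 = t^2*(50*c - 170) + t*(-10*c^2 - 46*c + 272)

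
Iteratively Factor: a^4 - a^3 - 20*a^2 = (a - 5)*(a^3 + 4*a^2) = a*(a - 5)*(a^2 + 4*a) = a*(a - 5)*(a + 4)*(a)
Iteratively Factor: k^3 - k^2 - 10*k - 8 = (k + 2)*(k^2 - 3*k - 4) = (k + 1)*(k + 2)*(k - 4)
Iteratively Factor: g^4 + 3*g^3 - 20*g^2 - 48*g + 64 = (g + 4)*(g^3 - g^2 - 16*g + 16) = (g - 1)*(g + 4)*(g^2 - 16) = (g - 4)*(g - 1)*(g + 4)*(g + 4)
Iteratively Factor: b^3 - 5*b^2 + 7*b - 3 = (b - 1)*(b^2 - 4*b + 3) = (b - 1)^2*(b - 3)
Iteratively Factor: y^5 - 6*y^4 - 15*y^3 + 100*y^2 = (y)*(y^4 - 6*y^3 - 15*y^2 + 100*y) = y^2*(y^3 - 6*y^2 - 15*y + 100) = y^2*(y - 5)*(y^2 - y - 20) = y^2*(y - 5)*(y + 4)*(y - 5)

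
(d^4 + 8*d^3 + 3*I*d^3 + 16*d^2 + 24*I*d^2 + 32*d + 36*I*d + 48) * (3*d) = 3*d^5 + 24*d^4 + 9*I*d^4 + 48*d^3 + 72*I*d^3 + 96*d^2 + 108*I*d^2 + 144*d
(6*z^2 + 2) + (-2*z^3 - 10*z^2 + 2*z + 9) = -2*z^3 - 4*z^2 + 2*z + 11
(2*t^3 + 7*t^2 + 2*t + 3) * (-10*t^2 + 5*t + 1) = -20*t^5 - 60*t^4 + 17*t^3 - 13*t^2 + 17*t + 3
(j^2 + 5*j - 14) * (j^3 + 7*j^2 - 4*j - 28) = j^5 + 12*j^4 + 17*j^3 - 146*j^2 - 84*j + 392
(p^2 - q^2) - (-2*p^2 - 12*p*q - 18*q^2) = 3*p^2 + 12*p*q + 17*q^2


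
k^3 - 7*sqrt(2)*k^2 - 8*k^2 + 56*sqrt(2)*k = k*(k - 8)*(k - 7*sqrt(2))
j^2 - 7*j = j*(j - 7)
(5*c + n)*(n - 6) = 5*c*n - 30*c + n^2 - 6*n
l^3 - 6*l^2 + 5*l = l*(l - 5)*(l - 1)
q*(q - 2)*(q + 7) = q^3 + 5*q^2 - 14*q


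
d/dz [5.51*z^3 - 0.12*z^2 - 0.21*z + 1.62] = 16.53*z^2 - 0.24*z - 0.21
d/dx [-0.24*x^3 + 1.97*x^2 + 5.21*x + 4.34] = -0.72*x^2 + 3.94*x + 5.21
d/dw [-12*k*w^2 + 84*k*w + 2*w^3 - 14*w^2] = -24*k*w + 84*k + 6*w^2 - 28*w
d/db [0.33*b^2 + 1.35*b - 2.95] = 0.66*b + 1.35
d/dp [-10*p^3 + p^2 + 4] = 2*p*(1 - 15*p)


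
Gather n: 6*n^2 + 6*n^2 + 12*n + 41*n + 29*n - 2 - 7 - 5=12*n^2 + 82*n - 14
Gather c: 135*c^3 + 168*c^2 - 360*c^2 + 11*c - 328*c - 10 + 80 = 135*c^3 - 192*c^2 - 317*c + 70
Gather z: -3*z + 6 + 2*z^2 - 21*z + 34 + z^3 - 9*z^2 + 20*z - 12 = z^3 - 7*z^2 - 4*z + 28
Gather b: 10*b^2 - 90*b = 10*b^2 - 90*b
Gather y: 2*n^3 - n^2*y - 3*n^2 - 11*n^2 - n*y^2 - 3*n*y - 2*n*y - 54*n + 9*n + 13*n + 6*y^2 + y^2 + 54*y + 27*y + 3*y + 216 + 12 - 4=2*n^3 - 14*n^2 - 32*n + y^2*(7 - n) + y*(-n^2 - 5*n + 84) + 224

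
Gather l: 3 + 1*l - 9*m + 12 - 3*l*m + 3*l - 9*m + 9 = l*(4 - 3*m) - 18*m + 24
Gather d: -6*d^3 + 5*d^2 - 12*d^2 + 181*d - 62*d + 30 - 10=-6*d^3 - 7*d^2 + 119*d + 20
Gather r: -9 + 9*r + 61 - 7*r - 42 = 2*r + 10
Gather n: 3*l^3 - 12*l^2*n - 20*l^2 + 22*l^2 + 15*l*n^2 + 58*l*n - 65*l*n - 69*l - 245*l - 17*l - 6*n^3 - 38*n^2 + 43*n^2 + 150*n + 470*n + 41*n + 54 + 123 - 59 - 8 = 3*l^3 + 2*l^2 - 331*l - 6*n^3 + n^2*(15*l + 5) + n*(-12*l^2 - 7*l + 661) + 110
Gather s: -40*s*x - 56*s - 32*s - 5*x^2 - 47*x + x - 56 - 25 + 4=s*(-40*x - 88) - 5*x^2 - 46*x - 77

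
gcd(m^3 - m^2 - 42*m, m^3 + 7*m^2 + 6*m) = m^2 + 6*m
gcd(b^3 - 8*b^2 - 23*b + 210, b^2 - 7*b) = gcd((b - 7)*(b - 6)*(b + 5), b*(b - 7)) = b - 7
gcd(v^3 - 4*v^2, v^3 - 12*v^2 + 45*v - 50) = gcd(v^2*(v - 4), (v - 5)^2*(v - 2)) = 1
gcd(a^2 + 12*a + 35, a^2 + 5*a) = a + 5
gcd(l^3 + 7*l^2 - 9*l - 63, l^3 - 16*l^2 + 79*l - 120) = l - 3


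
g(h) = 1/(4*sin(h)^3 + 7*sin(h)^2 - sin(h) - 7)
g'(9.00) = 0.18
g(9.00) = -0.17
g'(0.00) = 0.02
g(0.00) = -0.14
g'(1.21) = -3.70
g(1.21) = 0.68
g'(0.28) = -0.08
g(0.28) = -0.15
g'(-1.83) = -0.09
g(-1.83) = -0.32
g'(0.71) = -0.79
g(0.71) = -0.28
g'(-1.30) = 0.09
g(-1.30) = -0.32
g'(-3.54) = 0.15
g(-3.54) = -0.16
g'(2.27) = 3.08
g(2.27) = -0.53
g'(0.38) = -0.14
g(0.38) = -0.16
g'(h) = (-12*sin(h)^2*cos(h) - 14*sin(h)*cos(h) + cos(h))/(4*sin(h)^3 + 7*sin(h)^2 - sin(h) - 7)^2 = (-12*sin(h)^2 - 14*sin(h) + 1)*cos(h)/(4*sin(h)^3 + 7*sin(h)^2 - sin(h) - 7)^2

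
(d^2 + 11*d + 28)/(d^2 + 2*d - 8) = (d + 7)/(d - 2)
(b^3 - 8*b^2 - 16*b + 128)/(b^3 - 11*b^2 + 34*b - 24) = (b^2 - 4*b - 32)/(b^2 - 7*b + 6)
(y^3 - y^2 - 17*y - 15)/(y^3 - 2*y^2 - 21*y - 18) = (y - 5)/(y - 6)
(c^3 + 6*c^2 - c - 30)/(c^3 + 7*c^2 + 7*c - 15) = (c - 2)/(c - 1)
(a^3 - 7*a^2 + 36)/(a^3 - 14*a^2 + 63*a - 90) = (a + 2)/(a - 5)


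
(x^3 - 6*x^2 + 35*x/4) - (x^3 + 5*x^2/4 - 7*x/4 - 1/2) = -29*x^2/4 + 21*x/2 + 1/2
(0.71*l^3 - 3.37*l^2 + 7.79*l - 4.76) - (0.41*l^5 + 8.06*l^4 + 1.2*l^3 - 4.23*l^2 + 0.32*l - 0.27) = -0.41*l^5 - 8.06*l^4 - 0.49*l^3 + 0.86*l^2 + 7.47*l - 4.49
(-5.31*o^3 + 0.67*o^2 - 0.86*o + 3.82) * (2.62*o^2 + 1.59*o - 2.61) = -13.9122*o^5 - 6.6875*o^4 + 12.6712*o^3 + 6.8923*o^2 + 8.3184*o - 9.9702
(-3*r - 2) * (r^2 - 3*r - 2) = -3*r^3 + 7*r^2 + 12*r + 4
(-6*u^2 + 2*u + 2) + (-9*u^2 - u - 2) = -15*u^2 + u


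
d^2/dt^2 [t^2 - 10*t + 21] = 2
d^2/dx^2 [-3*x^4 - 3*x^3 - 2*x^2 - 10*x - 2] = -36*x^2 - 18*x - 4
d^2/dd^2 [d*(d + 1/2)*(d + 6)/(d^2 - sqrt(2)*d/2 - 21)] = 2*(13*sqrt(2)*d^3 + 98*d^3 + 126*sqrt(2)*d^2 + 1638*d^2 + 6048*d - 126*sqrt(2) + 11466)/(4*d^6 - 6*sqrt(2)*d^5 - 246*d^4 + 251*sqrt(2)*d^3 + 5166*d^2 - 2646*sqrt(2)*d - 37044)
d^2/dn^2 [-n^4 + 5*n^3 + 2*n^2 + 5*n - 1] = -12*n^2 + 30*n + 4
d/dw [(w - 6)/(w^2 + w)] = (-w^2 + 12*w + 6)/(w^2*(w^2 + 2*w + 1))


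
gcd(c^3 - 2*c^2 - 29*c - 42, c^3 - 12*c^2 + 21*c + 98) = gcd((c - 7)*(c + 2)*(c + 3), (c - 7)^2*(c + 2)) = c^2 - 5*c - 14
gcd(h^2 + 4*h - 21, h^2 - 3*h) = h - 3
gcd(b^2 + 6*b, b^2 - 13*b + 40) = 1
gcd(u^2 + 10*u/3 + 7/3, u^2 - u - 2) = u + 1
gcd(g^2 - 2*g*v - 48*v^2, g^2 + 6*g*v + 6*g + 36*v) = g + 6*v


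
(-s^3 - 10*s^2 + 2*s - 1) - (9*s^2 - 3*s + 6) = -s^3 - 19*s^2 + 5*s - 7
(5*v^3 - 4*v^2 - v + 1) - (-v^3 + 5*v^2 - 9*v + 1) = 6*v^3 - 9*v^2 + 8*v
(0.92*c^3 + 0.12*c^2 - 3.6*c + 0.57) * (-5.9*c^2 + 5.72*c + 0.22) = -5.428*c^5 + 4.5544*c^4 + 22.1288*c^3 - 23.9286*c^2 + 2.4684*c + 0.1254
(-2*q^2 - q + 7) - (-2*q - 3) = -2*q^2 + q + 10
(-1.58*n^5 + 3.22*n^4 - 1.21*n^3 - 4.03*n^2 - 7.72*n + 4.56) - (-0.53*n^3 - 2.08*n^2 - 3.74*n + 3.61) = -1.58*n^5 + 3.22*n^4 - 0.68*n^3 - 1.95*n^2 - 3.98*n + 0.95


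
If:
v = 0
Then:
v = 0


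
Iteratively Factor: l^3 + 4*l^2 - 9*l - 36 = (l + 3)*(l^2 + l - 12) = (l + 3)*(l + 4)*(l - 3)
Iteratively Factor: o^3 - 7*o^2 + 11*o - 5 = (o - 5)*(o^2 - 2*o + 1) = (o - 5)*(o - 1)*(o - 1)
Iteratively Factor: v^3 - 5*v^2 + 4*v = (v - 4)*(v^2 - v) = v*(v - 4)*(v - 1)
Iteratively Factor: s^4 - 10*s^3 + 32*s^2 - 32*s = (s - 4)*(s^3 - 6*s^2 + 8*s) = (s - 4)^2*(s^2 - 2*s) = s*(s - 4)^2*(s - 2)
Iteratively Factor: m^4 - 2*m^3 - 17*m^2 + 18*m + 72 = (m - 4)*(m^3 + 2*m^2 - 9*m - 18) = (m - 4)*(m + 3)*(m^2 - m - 6) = (m - 4)*(m + 2)*(m + 3)*(m - 3)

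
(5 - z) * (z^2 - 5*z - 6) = -z^3 + 10*z^2 - 19*z - 30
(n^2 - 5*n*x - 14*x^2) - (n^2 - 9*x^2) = -5*n*x - 5*x^2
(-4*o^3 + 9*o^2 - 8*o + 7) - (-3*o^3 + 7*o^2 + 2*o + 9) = -o^3 + 2*o^2 - 10*o - 2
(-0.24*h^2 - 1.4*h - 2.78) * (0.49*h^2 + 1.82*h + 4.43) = -0.1176*h^4 - 1.1228*h^3 - 4.9734*h^2 - 11.2616*h - 12.3154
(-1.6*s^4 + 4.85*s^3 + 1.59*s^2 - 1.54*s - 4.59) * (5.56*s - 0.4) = -8.896*s^5 + 27.606*s^4 + 6.9004*s^3 - 9.1984*s^2 - 24.9044*s + 1.836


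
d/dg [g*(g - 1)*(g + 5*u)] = 3*g^2 + 10*g*u - 2*g - 5*u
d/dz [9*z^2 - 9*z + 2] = 18*z - 9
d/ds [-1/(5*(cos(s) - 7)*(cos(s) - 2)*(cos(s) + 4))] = (3*sin(s)^2 + 10*cos(s) + 19)*sin(s)/(5*(cos(s) - 7)^2*(cos(s) - 2)^2*(cos(s) + 4)^2)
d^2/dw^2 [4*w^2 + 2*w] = 8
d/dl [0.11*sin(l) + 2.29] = 0.11*cos(l)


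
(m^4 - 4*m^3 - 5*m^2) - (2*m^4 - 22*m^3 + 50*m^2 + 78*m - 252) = -m^4 + 18*m^3 - 55*m^2 - 78*m + 252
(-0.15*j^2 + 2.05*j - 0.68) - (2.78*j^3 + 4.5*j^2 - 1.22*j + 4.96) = -2.78*j^3 - 4.65*j^2 + 3.27*j - 5.64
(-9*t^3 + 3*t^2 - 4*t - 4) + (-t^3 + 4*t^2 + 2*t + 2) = -10*t^3 + 7*t^2 - 2*t - 2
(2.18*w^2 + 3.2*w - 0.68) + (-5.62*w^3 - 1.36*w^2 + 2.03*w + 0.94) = -5.62*w^3 + 0.82*w^2 + 5.23*w + 0.26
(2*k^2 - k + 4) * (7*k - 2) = 14*k^3 - 11*k^2 + 30*k - 8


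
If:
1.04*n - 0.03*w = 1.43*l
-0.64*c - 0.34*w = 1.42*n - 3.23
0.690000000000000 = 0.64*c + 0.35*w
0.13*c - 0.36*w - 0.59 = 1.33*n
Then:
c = 4.59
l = 1.40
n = 1.74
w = -6.42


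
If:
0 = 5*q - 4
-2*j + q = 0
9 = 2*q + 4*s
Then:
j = 2/5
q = 4/5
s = 37/20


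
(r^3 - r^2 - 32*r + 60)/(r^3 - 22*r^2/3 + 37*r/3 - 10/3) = 3*(r + 6)/(3*r - 1)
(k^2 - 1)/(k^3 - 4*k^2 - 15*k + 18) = (k + 1)/(k^2 - 3*k - 18)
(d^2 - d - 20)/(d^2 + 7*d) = (d^2 - d - 20)/(d*(d + 7))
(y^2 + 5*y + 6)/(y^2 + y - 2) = (y + 3)/(y - 1)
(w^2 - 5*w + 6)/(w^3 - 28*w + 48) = (w - 3)/(w^2 + 2*w - 24)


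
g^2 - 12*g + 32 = (g - 8)*(g - 4)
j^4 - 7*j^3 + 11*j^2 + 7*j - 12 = (j - 4)*(j - 3)*(j - 1)*(j + 1)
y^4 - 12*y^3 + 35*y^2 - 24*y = y*(y - 8)*(y - 3)*(y - 1)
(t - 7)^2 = t^2 - 14*t + 49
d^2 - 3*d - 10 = (d - 5)*(d + 2)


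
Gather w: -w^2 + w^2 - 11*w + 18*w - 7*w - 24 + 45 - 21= 0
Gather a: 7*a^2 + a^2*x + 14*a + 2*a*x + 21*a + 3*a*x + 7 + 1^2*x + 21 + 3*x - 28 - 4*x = a^2*(x + 7) + a*(5*x + 35)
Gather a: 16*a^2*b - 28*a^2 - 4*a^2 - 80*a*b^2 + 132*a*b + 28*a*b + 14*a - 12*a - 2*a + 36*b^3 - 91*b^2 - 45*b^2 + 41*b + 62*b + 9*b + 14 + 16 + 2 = a^2*(16*b - 32) + a*(-80*b^2 + 160*b) + 36*b^3 - 136*b^2 + 112*b + 32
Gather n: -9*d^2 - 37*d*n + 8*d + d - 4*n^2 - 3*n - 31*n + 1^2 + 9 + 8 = -9*d^2 + 9*d - 4*n^2 + n*(-37*d - 34) + 18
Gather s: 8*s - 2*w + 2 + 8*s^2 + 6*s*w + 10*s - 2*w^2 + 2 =8*s^2 + s*(6*w + 18) - 2*w^2 - 2*w + 4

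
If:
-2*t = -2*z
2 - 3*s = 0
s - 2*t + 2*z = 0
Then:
No Solution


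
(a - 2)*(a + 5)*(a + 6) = a^3 + 9*a^2 + 8*a - 60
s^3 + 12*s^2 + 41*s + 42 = (s + 2)*(s + 3)*(s + 7)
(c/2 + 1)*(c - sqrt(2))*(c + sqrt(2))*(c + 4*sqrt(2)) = c^4/2 + c^3 + 2*sqrt(2)*c^3 - c^2 + 4*sqrt(2)*c^2 - 4*sqrt(2)*c - 2*c - 8*sqrt(2)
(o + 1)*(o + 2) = o^2 + 3*o + 2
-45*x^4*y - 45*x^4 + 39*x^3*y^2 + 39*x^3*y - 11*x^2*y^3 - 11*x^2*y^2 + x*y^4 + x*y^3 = (-5*x + y)*(-3*x + y)^2*(x*y + x)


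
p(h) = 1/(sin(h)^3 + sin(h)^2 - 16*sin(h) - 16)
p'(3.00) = -0.05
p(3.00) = -0.05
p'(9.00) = -0.03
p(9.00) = -0.04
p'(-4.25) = -0.01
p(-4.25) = -0.03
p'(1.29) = 0.00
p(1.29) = -0.03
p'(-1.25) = 8.08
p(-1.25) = -1.30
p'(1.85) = -0.00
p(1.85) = -0.03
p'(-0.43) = 0.17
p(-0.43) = -0.11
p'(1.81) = -0.00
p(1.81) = -0.03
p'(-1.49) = 505.58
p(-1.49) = -20.43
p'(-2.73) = -0.17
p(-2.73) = -0.11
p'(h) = (-3*sin(h)^2*cos(h) - 2*sin(h)*cos(h) + 16*cos(h))/(sin(h)^3 + sin(h)^2 - 16*sin(h) - 16)^2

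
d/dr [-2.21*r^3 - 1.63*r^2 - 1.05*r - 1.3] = -6.63*r^2 - 3.26*r - 1.05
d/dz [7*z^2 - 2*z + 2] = 14*z - 2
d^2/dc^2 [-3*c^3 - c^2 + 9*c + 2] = -18*c - 2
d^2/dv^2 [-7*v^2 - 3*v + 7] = -14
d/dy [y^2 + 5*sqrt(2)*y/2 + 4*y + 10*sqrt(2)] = 2*y + 5*sqrt(2)/2 + 4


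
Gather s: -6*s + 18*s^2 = 18*s^2 - 6*s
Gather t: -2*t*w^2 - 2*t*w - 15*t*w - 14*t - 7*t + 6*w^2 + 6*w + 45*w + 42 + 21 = t*(-2*w^2 - 17*w - 21) + 6*w^2 + 51*w + 63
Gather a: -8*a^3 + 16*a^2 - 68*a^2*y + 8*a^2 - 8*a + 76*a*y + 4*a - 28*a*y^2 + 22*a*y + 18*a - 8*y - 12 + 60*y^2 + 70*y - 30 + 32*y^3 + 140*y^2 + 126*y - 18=-8*a^3 + a^2*(24 - 68*y) + a*(-28*y^2 + 98*y + 14) + 32*y^3 + 200*y^2 + 188*y - 60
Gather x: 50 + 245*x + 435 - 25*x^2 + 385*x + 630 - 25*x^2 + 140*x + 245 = -50*x^2 + 770*x + 1360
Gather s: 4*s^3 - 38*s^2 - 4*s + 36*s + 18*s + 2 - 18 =4*s^3 - 38*s^2 + 50*s - 16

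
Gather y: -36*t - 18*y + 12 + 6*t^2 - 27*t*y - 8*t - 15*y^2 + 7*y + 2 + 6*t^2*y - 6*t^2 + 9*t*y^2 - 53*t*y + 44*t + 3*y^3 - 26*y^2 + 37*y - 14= 3*y^3 + y^2*(9*t - 41) + y*(6*t^2 - 80*t + 26)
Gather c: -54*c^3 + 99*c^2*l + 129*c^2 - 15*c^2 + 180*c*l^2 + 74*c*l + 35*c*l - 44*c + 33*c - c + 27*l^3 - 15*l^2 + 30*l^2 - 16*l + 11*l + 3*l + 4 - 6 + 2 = -54*c^3 + c^2*(99*l + 114) + c*(180*l^2 + 109*l - 12) + 27*l^3 + 15*l^2 - 2*l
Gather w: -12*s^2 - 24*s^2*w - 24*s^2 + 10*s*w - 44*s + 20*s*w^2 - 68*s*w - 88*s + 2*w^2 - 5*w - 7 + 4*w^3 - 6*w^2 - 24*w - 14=-36*s^2 - 132*s + 4*w^3 + w^2*(20*s - 4) + w*(-24*s^2 - 58*s - 29) - 21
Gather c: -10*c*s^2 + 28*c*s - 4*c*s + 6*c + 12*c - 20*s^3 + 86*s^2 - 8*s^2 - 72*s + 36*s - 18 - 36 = c*(-10*s^2 + 24*s + 18) - 20*s^3 + 78*s^2 - 36*s - 54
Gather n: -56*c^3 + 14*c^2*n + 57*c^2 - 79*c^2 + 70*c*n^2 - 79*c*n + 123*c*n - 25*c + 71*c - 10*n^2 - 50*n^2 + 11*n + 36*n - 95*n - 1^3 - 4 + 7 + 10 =-56*c^3 - 22*c^2 + 46*c + n^2*(70*c - 60) + n*(14*c^2 + 44*c - 48) + 12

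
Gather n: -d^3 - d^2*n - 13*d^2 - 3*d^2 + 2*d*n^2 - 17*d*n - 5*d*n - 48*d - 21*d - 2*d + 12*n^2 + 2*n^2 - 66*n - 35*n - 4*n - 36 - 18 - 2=-d^3 - 16*d^2 - 71*d + n^2*(2*d + 14) + n*(-d^2 - 22*d - 105) - 56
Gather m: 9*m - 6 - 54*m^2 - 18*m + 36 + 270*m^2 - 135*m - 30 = 216*m^2 - 144*m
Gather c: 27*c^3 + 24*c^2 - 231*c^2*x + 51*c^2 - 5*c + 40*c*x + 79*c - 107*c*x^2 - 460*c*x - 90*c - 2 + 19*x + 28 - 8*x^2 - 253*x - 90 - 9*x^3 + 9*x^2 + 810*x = 27*c^3 + c^2*(75 - 231*x) + c*(-107*x^2 - 420*x - 16) - 9*x^3 + x^2 + 576*x - 64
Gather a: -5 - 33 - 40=-78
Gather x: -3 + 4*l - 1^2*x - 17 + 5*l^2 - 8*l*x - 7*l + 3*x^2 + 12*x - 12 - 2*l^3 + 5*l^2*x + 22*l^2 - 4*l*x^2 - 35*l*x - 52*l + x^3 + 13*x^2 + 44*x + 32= -2*l^3 + 27*l^2 - 55*l + x^3 + x^2*(16 - 4*l) + x*(5*l^2 - 43*l + 55)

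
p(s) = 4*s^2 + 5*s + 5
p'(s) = 8*s + 5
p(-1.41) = 5.90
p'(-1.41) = -6.28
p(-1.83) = 9.25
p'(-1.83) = -9.64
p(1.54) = 22.19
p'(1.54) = 17.32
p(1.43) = 20.33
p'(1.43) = 16.44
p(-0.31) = 3.83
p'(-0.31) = 2.52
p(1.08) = 15.07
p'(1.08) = 13.64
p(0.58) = 9.25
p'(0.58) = 9.64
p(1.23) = 17.20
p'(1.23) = 14.84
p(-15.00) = 830.00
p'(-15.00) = -115.00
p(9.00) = 374.00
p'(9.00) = 77.00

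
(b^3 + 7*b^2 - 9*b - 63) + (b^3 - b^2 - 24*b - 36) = 2*b^3 + 6*b^2 - 33*b - 99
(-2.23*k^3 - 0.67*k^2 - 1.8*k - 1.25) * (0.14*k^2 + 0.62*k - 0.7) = -0.3122*k^5 - 1.4764*k^4 + 0.8936*k^3 - 0.822*k^2 + 0.485*k + 0.875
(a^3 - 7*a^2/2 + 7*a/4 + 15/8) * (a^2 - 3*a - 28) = a^5 - 13*a^4/2 - 63*a^3/4 + 757*a^2/8 - 437*a/8 - 105/2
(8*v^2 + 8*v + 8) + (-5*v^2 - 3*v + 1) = 3*v^2 + 5*v + 9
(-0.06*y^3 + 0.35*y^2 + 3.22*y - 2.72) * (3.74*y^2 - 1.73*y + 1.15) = -0.2244*y^5 + 1.4128*y^4 + 11.3683*y^3 - 15.3409*y^2 + 8.4086*y - 3.128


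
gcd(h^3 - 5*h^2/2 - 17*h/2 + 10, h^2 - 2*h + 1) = h - 1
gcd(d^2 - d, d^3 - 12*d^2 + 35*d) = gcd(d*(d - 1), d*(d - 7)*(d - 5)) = d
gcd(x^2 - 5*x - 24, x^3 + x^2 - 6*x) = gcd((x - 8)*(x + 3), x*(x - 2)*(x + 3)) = x + 3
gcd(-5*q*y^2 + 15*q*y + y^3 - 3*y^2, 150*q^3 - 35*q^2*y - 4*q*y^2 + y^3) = -5*q + y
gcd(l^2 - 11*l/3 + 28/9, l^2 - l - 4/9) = l - 4/3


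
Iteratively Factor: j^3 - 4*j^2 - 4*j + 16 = (j + 2)*(j^2 - 6*j + 8) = (j - 2)*(j + 2)*(j - 4)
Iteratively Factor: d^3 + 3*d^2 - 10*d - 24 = (d - 3)*(d^2 + 6*d + 8) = (d - 3)*(d + 4)*(d + 2)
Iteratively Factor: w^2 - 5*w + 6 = (w - 2)*(w - 3)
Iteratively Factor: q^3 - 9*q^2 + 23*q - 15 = (q - 5)*(q^2 - 4*q + 3) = (q - 5)*(q - 1)*(q - 3)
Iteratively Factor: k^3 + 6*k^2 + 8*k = (k + 4)*(k^2 + 2*k) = (k + 2)*(k + 4)*(k)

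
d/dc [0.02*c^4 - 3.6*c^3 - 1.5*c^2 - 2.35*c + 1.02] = 0.08*c^3 - 10.8*c^2 - 3.0*c - 2.35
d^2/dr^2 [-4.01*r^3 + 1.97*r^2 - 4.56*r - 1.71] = 3.94 - 24.06*r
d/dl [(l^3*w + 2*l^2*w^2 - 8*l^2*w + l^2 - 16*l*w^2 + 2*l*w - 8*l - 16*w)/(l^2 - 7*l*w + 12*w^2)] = (-(2*l - 7*w)*(l^3*w + 2*l^2*w^2 - 8*l^2*w + l^2 - 16*l*w^2 + 2*l*w - 8*l - 16*w) + (l^2 - 7*l*w + 12*w^2)*(3*l^2*w + 4*l*w^2 - 16*l*w + 2*l - 16*w^2 + 2*w - 8))/(l^2 - 7*l*w + 12*w^2)^2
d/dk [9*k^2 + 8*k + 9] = 18*k + 8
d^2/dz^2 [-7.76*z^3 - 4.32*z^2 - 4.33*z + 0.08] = -46.56*z - 8.64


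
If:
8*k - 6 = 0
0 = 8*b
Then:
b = 0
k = 3/4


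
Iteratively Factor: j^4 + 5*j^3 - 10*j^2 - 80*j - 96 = (j - 4)*(j^3 + 9*j^2 + 26*j + 24) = (j - 4)*(j + 4)*(j^2 + 5*j + 6) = (j - 4)*(j + 2)*(j + 4)*(j + 3)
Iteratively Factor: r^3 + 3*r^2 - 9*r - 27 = (r - 3)*(r^2 + 6*r + 9) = (r - 3)*(r + 3)*(r + 3)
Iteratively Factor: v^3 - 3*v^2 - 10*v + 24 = (v - 4)*(v^2 + v - 6) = (v - 4)*(v - 2)*(v + 3)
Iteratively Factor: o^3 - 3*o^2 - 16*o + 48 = (o - 4)*(o^2 + o - 12) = (o - 4)*(o - 3)*(o + 4)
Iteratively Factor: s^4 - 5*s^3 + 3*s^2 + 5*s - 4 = (s - 1)*(s^3 - 4*s^2 - s + 4) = (s - 1)^2*(s^2 - 3*s - 4) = (s - 1)^2*(s + 1)*(s - 4)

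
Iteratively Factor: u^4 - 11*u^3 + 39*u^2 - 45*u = (u - 5)*(u^3 - 6*u^2 + 9*u) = u*(u - 5)*(u^2 - 6*u + 9) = u*(u - 5)*(u - 3)*(u - 3)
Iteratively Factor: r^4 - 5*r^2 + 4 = (r + 1)*(r^3 - r^2 - 4*r + 4) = (r + 1)*(r + 2)*(r^2 - 3*r + 2) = (r - 2)*(r + 1)*(r + 2)*(r - 1)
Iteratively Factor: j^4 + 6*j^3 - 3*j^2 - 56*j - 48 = (j + 4)*(j^3 + 2*j^2 - 11*j - 12) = (j + 1)*(j + 4)*(j^2 + j - 12) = (j + 1)*(j + 4)^2*(j - 3)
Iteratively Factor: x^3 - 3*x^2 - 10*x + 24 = (x - 2)*(x^2 - x - 12) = (x - 2)*(x + 3)*(x - 4)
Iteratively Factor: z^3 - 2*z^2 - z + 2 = (z + 1)*(z^2 - 3*z + 2) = (z - 2)*(z + 1)*(z - 1)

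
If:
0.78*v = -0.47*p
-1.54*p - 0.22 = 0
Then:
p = -0.14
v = 0.09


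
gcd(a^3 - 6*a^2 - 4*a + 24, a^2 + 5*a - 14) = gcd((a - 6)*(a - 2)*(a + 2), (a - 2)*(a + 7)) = a - 2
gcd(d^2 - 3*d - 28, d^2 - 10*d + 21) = d - 7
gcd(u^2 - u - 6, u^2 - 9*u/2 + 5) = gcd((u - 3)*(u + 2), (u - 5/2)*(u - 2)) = 1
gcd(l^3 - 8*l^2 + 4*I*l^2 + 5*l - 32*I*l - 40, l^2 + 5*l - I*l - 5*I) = l - I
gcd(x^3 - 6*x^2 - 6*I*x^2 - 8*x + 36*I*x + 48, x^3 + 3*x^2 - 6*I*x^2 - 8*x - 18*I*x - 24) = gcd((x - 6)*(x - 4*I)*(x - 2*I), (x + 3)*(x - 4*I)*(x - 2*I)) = x^2 - 6*I*x - 8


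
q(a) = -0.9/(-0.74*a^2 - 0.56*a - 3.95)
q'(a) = -0.9*(1.48*a + 0.56)/(-0.74*a^2 - 0.56*a - 3.95)^2 = (-1.332*a - 0.504)/(0.74*a^2 + 0.56*a + 3.95)^2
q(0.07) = 0.23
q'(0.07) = -0.04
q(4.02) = 0.05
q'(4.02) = -0.02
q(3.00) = 0.07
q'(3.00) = -0.03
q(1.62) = 0.13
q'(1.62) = -0.06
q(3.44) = 0.06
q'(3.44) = -0.02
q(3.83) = 0.05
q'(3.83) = -0.02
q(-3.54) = 0.08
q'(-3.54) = 0.03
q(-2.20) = 0.14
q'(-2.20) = 0.06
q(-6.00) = 0.03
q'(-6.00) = 0.01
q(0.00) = 0.23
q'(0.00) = -0.03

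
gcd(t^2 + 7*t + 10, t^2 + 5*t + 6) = t + 2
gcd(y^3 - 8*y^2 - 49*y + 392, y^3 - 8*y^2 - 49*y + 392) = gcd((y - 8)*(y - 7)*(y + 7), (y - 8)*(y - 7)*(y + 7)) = y^3 - 8*y^2 - 49*y + 392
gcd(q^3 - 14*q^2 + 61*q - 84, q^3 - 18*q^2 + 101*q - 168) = q^2 - 10*q + 21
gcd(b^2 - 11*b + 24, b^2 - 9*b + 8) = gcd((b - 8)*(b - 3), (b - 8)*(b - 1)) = b - 8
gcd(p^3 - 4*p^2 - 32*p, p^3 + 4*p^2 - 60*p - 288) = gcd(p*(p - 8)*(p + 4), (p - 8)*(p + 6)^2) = p - 8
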